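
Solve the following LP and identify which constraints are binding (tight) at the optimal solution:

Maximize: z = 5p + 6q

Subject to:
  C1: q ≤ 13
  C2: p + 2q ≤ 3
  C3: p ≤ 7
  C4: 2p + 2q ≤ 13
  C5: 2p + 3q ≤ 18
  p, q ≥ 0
Optimal: p = 3, q = 0
Binding: C2, q ≥ 0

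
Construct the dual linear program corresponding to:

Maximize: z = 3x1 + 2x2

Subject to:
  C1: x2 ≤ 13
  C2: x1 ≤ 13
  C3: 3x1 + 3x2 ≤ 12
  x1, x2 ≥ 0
Minimize: z = 13y1 + 13y2 + 12y3

Subject to:
  C1: -y2 - 3y3 ≤ -3
  C2: -y1 - 3y3 ≤ -2
  y1, y2, y3 ≥ 0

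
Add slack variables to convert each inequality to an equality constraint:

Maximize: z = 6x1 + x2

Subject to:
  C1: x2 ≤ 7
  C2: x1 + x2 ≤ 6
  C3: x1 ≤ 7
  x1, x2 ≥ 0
max z = 6x1 + x2

s.t.
  x2 + s1 = 7
  x1 + x2 + s2 = 6
  x1 + s3 = 7
  x1, x2, s1, s2, s3 ≥ 0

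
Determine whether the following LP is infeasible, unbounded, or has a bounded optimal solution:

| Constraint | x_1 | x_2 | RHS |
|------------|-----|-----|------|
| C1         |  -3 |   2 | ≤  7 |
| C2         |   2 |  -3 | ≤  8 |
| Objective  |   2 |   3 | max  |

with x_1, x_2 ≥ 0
Feasible point: (0, 0) satisfies every constraint, so the LP is feasible.
Direction d = (1, 1): for each constraint row a, a·d ≤ 0 —
  (-3)(1) + (2)(1) = -1 ≤ 0
  (2)(1) + (-3)(1) = -1 ≤ 0
and d ≥ 0, so (0, 0) + t·d stays feasible for every t ≥ 0. Along this ray z = 2x_1 + 3x_2 changes by 5 per unit t, so z → +∞.

The LP is unbounded; z can be made arbitrarily large.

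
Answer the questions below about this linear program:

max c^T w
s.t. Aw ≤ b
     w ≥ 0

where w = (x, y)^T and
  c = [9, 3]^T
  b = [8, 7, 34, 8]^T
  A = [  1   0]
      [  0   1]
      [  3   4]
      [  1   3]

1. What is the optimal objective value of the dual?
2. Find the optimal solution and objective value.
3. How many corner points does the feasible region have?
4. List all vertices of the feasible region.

1. 72 (by strong duality, equal to the primal optimum)
2. x = 8, y = 0, z = 72
3. 3
4. (0, 0), (8, 0), (0, 2.667)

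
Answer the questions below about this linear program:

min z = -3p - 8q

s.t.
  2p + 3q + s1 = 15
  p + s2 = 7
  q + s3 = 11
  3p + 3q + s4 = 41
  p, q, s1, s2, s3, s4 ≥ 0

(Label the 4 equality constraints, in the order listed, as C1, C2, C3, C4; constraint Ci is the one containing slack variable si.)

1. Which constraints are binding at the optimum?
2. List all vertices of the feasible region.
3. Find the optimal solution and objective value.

1. C1, p ≥ 0
2. (0, 0), (7, 0), (7, 0.3333), (0, 5)
3. p = 0, q = 5, z = -40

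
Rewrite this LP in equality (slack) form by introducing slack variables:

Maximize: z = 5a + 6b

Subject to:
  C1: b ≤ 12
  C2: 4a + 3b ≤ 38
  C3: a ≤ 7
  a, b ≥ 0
max z = 5a + 6b

s.t.
  b + s1 = 12
  4a + 3b + s2 = 38
  a + s3 = 7
  a, b, s1, s2, s3 ≥ 0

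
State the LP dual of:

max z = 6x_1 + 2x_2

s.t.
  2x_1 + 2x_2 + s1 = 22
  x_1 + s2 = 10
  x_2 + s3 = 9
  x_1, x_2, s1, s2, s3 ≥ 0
Minimize: z = 22y1 + 10y2 + 9y3

Subject to:
  C1: -2y1 - y2 ≤ -6
  C2: -2y1 - y3 ≤ -2
  y1, y2, y3 ≥ 0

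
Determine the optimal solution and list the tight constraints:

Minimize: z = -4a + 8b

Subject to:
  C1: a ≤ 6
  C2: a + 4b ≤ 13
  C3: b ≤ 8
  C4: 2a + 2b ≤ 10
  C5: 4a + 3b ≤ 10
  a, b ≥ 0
Optimal: a = 2.5, b = 0
Slack at optimum:
  C1: slack = 3.5
  C2: slack = 10.5
  C3: slack = 8
  C4: slack = 5
  C5: slack = 0 (binding)
  a ≥ 0: a = 2.5
  b ≥ 0: b = 0 (binding)
Binding constraints: C5, b ≥ 0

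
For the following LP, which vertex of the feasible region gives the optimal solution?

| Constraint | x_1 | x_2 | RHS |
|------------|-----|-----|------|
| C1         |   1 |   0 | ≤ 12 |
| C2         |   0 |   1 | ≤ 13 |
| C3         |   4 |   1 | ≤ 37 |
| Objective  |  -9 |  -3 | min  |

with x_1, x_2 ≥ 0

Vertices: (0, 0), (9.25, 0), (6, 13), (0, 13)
(6, 13) with z = -93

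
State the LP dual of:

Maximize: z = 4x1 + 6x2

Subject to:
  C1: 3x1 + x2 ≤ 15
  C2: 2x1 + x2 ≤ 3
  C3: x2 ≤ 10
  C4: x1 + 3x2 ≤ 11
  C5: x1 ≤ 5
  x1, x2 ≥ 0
Minimize: z = 15y1 + 3y2 + 10y3 + 11y4 + 5y5

Subject to:
  C1: -3y1 - 2y2 - y4 - y5 ≤ -4
  C2: -y1 - y2 - y3 - 3y4 ≤ -6
  y1, y2, y3, y4, y5 ≥ 0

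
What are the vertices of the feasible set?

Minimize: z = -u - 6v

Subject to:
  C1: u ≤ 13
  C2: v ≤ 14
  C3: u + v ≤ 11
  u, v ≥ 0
Each vertex is the intersection of two constraint boundaries that also satisfies all remaining constraints:
  u = 0 and v = 0 → (0, 0)
  u + v = 11 and v = 0 → (11, 0)
  u + v = 11 and u = 0 → (0, 11)

Vertices: (0, 0), (11, 0), (0, 11)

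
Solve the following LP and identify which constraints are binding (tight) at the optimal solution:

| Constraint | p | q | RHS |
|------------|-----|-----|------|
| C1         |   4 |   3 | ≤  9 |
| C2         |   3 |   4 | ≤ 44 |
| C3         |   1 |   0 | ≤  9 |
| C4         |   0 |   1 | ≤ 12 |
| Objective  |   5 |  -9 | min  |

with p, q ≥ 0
Optimal: p = 0, q = 3
Slack at optimum:
  C1: slack = 0 (binding)
  C2: slack = 32
  C3: slack = 9
  C4: slack = 9
  p ≥ 0: p = 0 (binding)
  q ≥ 0: q = 3
Binding constraints: C1, p ≥ 0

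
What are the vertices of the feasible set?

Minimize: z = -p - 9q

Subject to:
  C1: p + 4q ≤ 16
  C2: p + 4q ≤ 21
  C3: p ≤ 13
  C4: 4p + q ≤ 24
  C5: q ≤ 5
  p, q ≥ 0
Each vertex is the intersection of two constraint boundaries that also satisfies all remaining constraints:
  p = 0 and q = 0 → (0, 0)
  4p + q = 24 and q = 0 → (6, 0)
  p + 4q = 16 and 4p + q = 24 → (5.333, 2.667)
  p + 4q = 16 and p = 0 → (0, 4)

Vertices: (0, 0), (6, 0), (5.333, 2.667), (0, 4)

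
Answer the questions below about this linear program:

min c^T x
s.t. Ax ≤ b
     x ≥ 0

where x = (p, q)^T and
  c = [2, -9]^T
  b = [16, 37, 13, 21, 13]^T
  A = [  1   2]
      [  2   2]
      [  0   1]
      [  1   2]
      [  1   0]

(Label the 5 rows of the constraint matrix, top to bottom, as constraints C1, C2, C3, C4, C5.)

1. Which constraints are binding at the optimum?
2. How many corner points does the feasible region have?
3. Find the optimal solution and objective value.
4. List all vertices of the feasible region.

1. C1, p ≥ 0
2. 4
3. p = 0, q = 8, z = -72
4. (0, 0), (13, 0), (13, 1.5), (0, 8)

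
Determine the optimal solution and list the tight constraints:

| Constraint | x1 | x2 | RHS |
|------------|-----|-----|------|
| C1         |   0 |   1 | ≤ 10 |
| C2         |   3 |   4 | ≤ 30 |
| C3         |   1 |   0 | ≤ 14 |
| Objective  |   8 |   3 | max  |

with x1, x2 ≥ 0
Optimal: x1 = 10, x2 = 0
Slack at optimum:
  C1: slack = 10
  C2: slack = 0 (binding)
  C3: slack = 4
  x1 ≥ 0: x1 = 10
  x2 ≥ 0: x2 = 0 (binding)
Binding constraints: C2, x2 ≥ 0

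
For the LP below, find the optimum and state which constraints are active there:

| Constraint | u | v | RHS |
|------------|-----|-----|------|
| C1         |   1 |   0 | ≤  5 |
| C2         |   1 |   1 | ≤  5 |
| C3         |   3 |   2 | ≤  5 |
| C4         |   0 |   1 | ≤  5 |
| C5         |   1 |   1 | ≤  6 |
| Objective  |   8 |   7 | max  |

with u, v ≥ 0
Optimal: u = 0, v = 2.5
Binding: C3, u ≥ 0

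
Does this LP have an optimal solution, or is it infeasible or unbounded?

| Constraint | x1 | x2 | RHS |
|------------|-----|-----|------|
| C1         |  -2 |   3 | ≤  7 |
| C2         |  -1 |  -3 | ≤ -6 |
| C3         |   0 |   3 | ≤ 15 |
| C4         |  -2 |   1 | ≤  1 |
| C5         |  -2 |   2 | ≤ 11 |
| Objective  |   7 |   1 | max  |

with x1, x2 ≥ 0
Feasible point: (1, 2) satisfies every constraint, so the LP is feasible.
Direction d = (1, 0): for each constraint row a, a·d ≤ 0 —
  (-2)(1) + (3)(0) = -2 ≤ 0
  (-1)(1) + (-3)(0) = -1 ≤ 0
  (0)(1) + (3)(0) = 0 ≤ 0
  (-2)(1) + (1)(0) = -2 ≤ 0
  (-2)(1) + (2)(0) = -2 ≤ 0
and d ≥ 0, so (1, 2) + t·d stays feasible for every t ≥ 0. Along this ray z = 7x1 + x2 changes by 7 per unit t, so z → +∞.

Unbounded: there is a feasible ray along which z → +∞.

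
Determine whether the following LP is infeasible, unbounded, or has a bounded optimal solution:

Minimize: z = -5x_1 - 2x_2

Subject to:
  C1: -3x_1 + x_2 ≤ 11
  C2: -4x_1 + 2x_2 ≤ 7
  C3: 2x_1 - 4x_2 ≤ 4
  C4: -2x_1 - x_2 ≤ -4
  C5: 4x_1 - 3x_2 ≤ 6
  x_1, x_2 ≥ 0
Feasible point: (1, 2) satisfies every constraint, so the LP is feasible.
Direction d = (1, 2): for each constraint row a, a·d ≤ 0 —
  (-3)(1) + (1)(2) = -1 ≤ 0
  (-4)(1) + (2)(2) = 0 ≤ 0
  (2)(1) + (-4)(2) = -6 ≤ 0
  (-2)(1) + (-1)(2) = -4 ≤ 0
  (4)(1) + (-3)(2) = -2 ≤ 0
and d ≥ 0, so (1, 2) + t·d stays feasible for every t ≥ 0. Along this ray z = -5x_1 - 2x_2 changes by -9 per unit t, so z → −∞.

Unbounded: there is a feasible ray along which z → −∞.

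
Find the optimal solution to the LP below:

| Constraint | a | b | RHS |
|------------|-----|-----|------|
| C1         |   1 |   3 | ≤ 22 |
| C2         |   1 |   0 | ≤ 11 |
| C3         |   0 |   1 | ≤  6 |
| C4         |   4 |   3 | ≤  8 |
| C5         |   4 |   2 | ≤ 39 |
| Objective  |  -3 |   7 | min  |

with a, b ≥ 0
a = 2, b = 0, z = -6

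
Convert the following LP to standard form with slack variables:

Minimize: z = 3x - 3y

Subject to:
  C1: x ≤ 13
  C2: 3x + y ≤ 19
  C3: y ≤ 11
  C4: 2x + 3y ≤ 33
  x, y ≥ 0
min z = 3x - 3y

s.t.
  x + s1 = 13
  3x + y + s2 = 19
  y + s3 = 11
  2x + 3y + s4 = 33
  x, y, s1, s2, s3, s4 ≥ 0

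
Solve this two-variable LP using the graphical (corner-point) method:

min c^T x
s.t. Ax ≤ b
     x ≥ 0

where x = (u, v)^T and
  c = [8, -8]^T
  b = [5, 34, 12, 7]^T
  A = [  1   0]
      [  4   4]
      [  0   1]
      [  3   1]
Each vertex is the intersection of two constraint boundaries that also satisfies all remaining constraints:
  u = 0 and v = 0 → (0, 0)
  3u + v = 7 and v = 0 → (2.333, 0)
  3u + v = 7 and u = 0 → (0, 7)

Evaluating z = 8u - 8v at each vertex:
  (0, 0): z = 0
  (2.333, 0): z = 18.67
  (0, 7): z = -56

The minimum is at (0, 7) with z = -56.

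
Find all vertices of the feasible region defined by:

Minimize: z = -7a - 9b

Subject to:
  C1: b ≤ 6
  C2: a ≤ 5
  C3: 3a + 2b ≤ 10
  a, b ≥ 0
Each vertex is the intersection of two constraint boundaries that also satisfies all remaining constraints:
  a = 0 and b = 0 → (0, 0)
  3a + 2b = 10 and b = 0 → (3.333, 0)
  3a + 2b = 10 and a = 0 → (0, 5)

Vertices: (0, 0), (3.333, 0), (0, 5)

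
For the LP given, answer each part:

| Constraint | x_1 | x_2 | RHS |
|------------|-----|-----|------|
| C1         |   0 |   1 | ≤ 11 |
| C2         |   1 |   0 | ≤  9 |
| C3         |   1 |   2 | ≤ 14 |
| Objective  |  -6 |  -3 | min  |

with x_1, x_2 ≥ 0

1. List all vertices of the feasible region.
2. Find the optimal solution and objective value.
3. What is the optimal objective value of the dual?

1. (0, 0), (9, 0), (9, 2.5), (0, 7)
2. x_1 = 9, x_2 = 2.5, z = -61.5
3. -61.5 (by strong duality, equal to the primal optimum)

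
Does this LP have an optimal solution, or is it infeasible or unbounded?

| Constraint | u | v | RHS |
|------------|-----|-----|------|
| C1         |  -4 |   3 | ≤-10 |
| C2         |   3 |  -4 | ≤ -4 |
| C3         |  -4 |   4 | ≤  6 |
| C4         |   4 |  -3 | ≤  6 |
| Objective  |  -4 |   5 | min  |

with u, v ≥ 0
C4 requires 4u - 3v ≤ 6, while C1 (-4u + 3v ≤ -10) is equivalent to 4u - 3v ≥ 10. Together they would need 10 ≤ 4u - 3v ≤ 6, which is impossible since 10 > 6. No point satisfies all constraints.

Infeasible: no point satisfies all constraints simultaneously.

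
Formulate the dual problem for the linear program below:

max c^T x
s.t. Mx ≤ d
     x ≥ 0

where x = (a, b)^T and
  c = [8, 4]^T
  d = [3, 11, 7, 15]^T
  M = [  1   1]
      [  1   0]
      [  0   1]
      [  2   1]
Minimize: z = 3y1 + 11y2 + 7y3 + 15y4

Subject to:
  C1: -y1 - y2 - 2y4 ≤ -8
  C2: -y1 - y3 - y4 ≤ -4
  y1, y2, y3, y4 ≥ 0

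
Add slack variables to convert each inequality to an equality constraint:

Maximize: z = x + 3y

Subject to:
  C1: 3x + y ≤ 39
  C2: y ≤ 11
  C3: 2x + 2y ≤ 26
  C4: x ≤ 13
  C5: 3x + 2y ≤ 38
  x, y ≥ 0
max z = x + 3y

s.t.
  3x + y + s1 = 39
  y + s2 = 11
  2x + 2y + s3 = 26
  x + s4 = 13
  3x + 2y + s5 = 38
  x, y, s1, s2, s3, s4, s5 ≥ 0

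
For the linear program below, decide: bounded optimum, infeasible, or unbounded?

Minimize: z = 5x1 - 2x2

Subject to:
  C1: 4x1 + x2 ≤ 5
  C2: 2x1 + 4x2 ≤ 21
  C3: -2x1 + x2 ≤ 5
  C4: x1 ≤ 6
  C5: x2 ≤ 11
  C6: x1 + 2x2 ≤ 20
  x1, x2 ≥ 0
The point (0, 5) satisfies every constraint, so the LP is feasible; the constraints give x1 ≤ 6 and x2 ≤ 11, which with x1, x2 ≥ 0 keep the feasible region inside a bounded box. A feasible, bounded LP attains a finite optimum at a vertex.

Evaluating z = 5x1 - 2x2 at each vertex:
  (0, 0): z = 0
  (1.25, 0): z = 6.25
  (0, 5): z = -10

Feasible with finite optimum z* = -10 at (0, 5).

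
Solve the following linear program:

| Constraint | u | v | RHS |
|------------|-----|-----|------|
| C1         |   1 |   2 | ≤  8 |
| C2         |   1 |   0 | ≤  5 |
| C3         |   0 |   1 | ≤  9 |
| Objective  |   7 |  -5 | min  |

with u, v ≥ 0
Each vertex is the intersection of two constraint boundaries that also satisfies all remaining constraints:
  u = 0 and v = 0 → (0, 0)
  u = 5 and v = 0 → (5, 0)
  u + 2v = 8 and u = 5 → (5, 1.5)
  u + 2v = 8 and u = 0 → (0, 4)

Evaluating z = 7u - 5v at each vertex:
  (0, 0): z = 0
  (5, 0): z = 35
  (5, 1.5): z = 27.5
  (0, 4): z = -20

The minimum is at (0, 4) with z = -20.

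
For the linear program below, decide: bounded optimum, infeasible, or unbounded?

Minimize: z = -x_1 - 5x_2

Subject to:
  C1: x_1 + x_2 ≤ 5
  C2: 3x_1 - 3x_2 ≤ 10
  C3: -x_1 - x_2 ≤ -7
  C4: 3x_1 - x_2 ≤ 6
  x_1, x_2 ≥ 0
C1 requires x_1 + x_2 ≤ 5, while C3 (-x_1 - x_2 ≤ -7) is equivalent to x_1 + x_2 ≥ 7. Together they would need 7 ≤ x_1 + x_2 ≤ 5, which is impossible since 7 > 5. No point satisfies all constraints.

The feasible region is empty; the LP is infeasible.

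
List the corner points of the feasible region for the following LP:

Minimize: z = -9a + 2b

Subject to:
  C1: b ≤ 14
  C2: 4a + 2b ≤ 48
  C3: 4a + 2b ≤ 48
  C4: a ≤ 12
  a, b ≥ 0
Each vertex is the intersection of two constraint boundaries that also satisfies all remaining constraints:
  a = 0 and b = 0 → (0, 0)
  4a + 2b = 48 and a = 12 → (12, 0)
  b = 14 and 4a + 2b = 48 → (5, 14)
  b = 14 and a = 0 → (0, 14)

Vertices: (0, 0), (12, 0), (5, 14), (0, 14)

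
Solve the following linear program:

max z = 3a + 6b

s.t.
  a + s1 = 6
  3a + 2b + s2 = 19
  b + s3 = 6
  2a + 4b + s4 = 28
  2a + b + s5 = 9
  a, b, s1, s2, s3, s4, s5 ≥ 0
Each vertex is the intersection of two constraint boundaries that also satisfies all remaining constraints:
  a = 0 and b = 0 → (0, 0)
  2a + b = 9 and b = 0 → (4.5, 0)
  b = 6 and 2a + b = 9 → (1.5, 6)
  b = 6 and a = 0 → (0, 6)

Evaluating z = 3a + 6b at each vertex:
  (0, 0): z = 0
  (4.5, 0): z = 13.5
  (1.5, 6): z = 40.5
  (0, 6): z = 36

The maximum is at (1.5, 6) with z = 40.5.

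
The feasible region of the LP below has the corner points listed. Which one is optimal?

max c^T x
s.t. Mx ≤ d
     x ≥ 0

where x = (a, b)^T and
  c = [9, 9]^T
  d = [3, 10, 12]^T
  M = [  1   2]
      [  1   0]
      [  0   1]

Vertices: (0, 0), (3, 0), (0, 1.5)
Evaluating z = 9a + 9b at each vertex:
  (0, 0): z = 0
  (3, 0): z = 27
  (0, 1.5): z = 13.5

The largest value is z = 27, attained at (3, 0).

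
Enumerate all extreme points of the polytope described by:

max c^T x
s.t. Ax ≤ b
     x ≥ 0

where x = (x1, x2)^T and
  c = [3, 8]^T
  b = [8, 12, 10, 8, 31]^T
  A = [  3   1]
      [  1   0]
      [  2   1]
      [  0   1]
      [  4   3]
Each vertex is the intersection of two constraint boundaries that also satisfies all remaining constraints:
  x1 = 0 and x2 = 0 → (0, 0)
  3x1 + x2 = 8 and x2 = 0 → (2.667, 0)
  3x1 + x2 = 8 and x2 = 8 → (0, 8)

Vertices: (0, 0), (2.667, 0), (0, 8)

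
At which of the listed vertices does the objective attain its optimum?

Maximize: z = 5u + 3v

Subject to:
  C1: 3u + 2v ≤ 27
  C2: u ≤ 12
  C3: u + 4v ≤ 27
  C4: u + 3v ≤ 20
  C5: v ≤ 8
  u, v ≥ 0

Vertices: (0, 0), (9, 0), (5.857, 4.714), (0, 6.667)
Evaluating z = 5u + 3v at each vertex:
  (0, 0): z = 0
  (9, 0): z = 45
  (5.857, 4.714): z = 43.43
  (0, 6.667): z = 20

The largest value is z = 45, attained at (9, 0).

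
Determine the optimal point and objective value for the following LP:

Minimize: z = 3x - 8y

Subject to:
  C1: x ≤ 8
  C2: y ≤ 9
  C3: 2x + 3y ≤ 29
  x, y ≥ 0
Each vertex is the intersection of two constraint boundaries that also satisfies all remaining constraints:
  x = 0 and y = 0 → (0, 0)
  x = 8 and y = 0 → (8, 0)
  x = 8 and 2x + 3y = 29 → (8, 4.333)
  y = 9 and 2x + 3y = 29 → (1, 9)
  y = 9 and x = 0 → (0, 9)

Evaluating z = 3x - 8y at each vertex:
  (0, 0): z = 0
  (8, 0): z = 24
  (8, 4.333): z = -10.67
  (1, 9): z = -69
  (0, 9): z = -72

The minimum is at (0, 9) with z = -72.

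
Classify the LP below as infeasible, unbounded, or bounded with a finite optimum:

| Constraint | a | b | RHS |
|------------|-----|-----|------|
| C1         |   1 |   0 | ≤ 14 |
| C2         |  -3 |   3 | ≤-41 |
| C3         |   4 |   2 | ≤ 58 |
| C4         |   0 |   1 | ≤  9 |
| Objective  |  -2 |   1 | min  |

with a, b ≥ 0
The point (14, 0) satisfies every constraint, so the LP is feasible; the constraints give a ≤ 14 and b ≤ 9, which with a, b ≥ 0 keep the feasible region inside a bounded box. A feasible, bounded LP attains a finite optimum at a vertex.

Bounded optimum: z* = -28 at (14, 0).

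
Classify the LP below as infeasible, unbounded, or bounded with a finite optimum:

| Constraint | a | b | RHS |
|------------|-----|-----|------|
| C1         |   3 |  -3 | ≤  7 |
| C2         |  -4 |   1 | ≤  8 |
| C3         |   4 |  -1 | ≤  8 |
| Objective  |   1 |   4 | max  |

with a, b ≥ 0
Feasible point: (0, 0) satisfies every constraint, so the LP is feasible.
Direction d = (1, 4): for each constraint row a, a·d ≤ 0 —
  (3)(1) + (-3)(4) = -9 ≤ 0
  (-4)(1) + (1)(4) = 0 ≤ 0
  (4)(1) + (-1)(4) = 0 ≤ 0
and d ≥ 0, so (0, 0) + t·d stays feasible for every t ≥ 0. Along this ray z = a + 4b changes by 17 per unit t, so z → +∞.

Unbounded — the objective can increase without bound over the feasible region.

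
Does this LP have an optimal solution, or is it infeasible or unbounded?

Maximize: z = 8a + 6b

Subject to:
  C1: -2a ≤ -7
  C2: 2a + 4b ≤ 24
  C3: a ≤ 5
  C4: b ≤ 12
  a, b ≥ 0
The point (5, 3.5) satisfies every constraint, so the LP is feasible; the constraints give a ≤ 5 and b ≤ 12, which with a, b ≥ 0 keep the feasible region inside a bounded box. A feasible, bounded LP attains a finite optimum at a vertex.

Evaluating z = 8a + 6b at each vertex:
  (3.5, 0): z = 28
  (5, 0): z = 40
  (5, 3.5): z = 61
  (3.5, 4.25): z = 53.5

The LP has an optimal solution: (5, 3.5) with z = 61.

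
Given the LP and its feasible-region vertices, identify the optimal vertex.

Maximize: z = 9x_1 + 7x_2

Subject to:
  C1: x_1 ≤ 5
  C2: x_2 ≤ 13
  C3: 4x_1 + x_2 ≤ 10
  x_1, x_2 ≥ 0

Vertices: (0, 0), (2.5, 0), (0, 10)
(0, 10) with z = 70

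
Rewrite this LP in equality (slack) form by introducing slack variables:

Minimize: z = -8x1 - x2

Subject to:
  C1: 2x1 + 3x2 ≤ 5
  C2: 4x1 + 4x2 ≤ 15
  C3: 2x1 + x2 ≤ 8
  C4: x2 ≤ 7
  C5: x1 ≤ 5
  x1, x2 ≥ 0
min z = -8x1 - x2

s.t.
  2x1 + 3x2 + s1 = 5
  4x1 + 4x2 + s2 = 15
  2x1 + x2 + s3 = 8
  x2 + s4 = 7
  x1 + s5 = 5
  x1, x2, s1, s2, s3, s4, s5 ≥ 0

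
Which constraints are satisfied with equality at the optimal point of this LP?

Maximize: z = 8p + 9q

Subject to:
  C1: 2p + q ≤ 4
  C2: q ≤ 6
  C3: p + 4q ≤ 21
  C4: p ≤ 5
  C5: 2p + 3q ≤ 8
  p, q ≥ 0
Optimal: p = 1, q = 2
Binding: C1, C5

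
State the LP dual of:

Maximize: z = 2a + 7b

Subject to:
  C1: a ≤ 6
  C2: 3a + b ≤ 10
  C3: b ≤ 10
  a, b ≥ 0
Minimize: z = 6y1 + 10y2 + 10y3

Subject to:
  C1: -y1 - 3y2 ≤ -2
  C2: -y2 - y3 ≤ -7
  y1, y2, y3 ≥ 0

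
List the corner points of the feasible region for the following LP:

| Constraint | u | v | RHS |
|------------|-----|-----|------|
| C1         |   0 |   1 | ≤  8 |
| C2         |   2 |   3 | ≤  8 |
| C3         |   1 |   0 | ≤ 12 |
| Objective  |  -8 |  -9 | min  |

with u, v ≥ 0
Each vertex is the intersection of two constraint boundaries that also satisfies all remaining constraints:
  u = 0 and v = 0 → (0, 0)
  2u + 3v = 8 and v = 0 → (4, 0)
  2u + 3v = 8 and u = 0 → (0, 2.667)

Vertices: (0, 0), (4, 0), (0, 2.667)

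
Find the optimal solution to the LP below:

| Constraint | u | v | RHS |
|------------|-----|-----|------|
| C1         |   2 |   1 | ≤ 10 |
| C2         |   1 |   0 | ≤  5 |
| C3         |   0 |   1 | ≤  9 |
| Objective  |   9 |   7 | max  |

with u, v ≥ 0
Each vertex is the intersection of two constraint boundaries that also satisfies all remaining constraints:
  u = 0 and v = 0 → (0, 0)
  2u + v = 10 and u = 5 → (5, 0)
  2u + v = 10 and v = 9 → (0.5, 9)
  v = 9 and u = 0 → (0, 9)

Evaluating z = 9u + 7v at each vertex:
  (0, 0): z = 0
  (5, 0): z = 45
  (0.5, 9): z = 67.5
  (0, 9): z = 63

The maximum is at (0.5, 9) with z = 67.5.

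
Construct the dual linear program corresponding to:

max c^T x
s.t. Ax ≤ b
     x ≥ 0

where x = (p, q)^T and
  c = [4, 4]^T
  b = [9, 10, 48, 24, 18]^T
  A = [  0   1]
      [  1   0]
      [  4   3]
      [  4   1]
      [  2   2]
Minimize: z = 9y1 + 10y2 + 48y3 + 24y4 + 18y5

Subject to:
  C1: -y2 - 4y3 - 4y4 - 2y5 ≤ -4
  C2: -y1 - 3y3 - y4 - 2y5 ≤ -4
  y1, y2, y3, y4, y5 ≥ 0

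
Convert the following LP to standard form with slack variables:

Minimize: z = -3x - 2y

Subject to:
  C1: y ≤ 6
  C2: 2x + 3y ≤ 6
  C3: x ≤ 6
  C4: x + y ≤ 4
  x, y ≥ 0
min z = -3x - 2y

s.t.
  y + s1 = 6
  2x + 3y + s2 = 6
  x + s3 = 6
  x + y + s4 = 4
  x, y, s1, s2, s3, s4 ≥ 0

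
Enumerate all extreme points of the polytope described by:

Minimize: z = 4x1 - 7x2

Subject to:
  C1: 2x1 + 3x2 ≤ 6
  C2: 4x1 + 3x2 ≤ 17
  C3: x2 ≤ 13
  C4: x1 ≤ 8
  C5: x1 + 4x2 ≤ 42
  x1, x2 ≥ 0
Each vertex is the intersection of two constraint boundaries that also satisfies all remaining constraints:
  x1 = 0 and x2 = 0 → (0, 0)
  2x1 + 3x2 = 6 and x2 = 0 → (3, 0)
  2x1 + 3x2 = 6 and x1 = 0 → (0, 2)

Vertices: (0, 0), (3, 0), (0, 2)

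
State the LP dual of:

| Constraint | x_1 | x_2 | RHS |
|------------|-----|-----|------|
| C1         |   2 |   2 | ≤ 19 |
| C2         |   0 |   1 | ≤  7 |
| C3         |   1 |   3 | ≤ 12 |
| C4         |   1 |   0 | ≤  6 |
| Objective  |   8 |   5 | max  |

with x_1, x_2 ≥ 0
Minimize: z = 19y1 + 7y2 + 12y3 + 6y4

Subject to:
  C1: -2y1 - y3 - y4 ≤ -8
  C2: -2y1 - y2 - 3y3 ≤ -5
  y1, y2, y3, y4 ≥ 0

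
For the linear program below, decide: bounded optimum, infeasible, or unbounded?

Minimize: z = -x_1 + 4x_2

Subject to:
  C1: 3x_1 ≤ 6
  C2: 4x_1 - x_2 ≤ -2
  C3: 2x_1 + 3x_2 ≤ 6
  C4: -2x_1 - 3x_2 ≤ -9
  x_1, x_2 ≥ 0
C3 requires 2x_1 + 3x_2 ≤ 6, while C4 (-2x_1 - 3x_2 ≤ -9) is equivalent to 2x_1 + 3x_2 ≥ 9. Together they would need 9 ≤ 2x_1 + 3x_2 ≤ 6, which is impossible since 9 > 6. No point satisfies all constraints.

Infeasible — the constraint set is empty.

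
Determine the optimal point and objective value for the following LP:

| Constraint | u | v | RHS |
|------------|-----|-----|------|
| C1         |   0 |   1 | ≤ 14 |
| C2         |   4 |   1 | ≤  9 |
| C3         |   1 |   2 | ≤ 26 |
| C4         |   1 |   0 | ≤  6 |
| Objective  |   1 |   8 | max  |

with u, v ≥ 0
Each vertex is the intersection of two constraint boundaries that also satisfies all remaining constraints:
  u = 0 and v = 0 → (0, 0)
  4u + v = 9 and v = 0 → (2.25, 0)
  4u + v = 9 and u = 0 → (0, 9)

Evaluating z = u + 8v at each vertex:
  (0, 0): z = 0
  (2.25, 0): z = 2.25
  (0, 9): z = 72

The maximum is at (0, 9) with z = 72.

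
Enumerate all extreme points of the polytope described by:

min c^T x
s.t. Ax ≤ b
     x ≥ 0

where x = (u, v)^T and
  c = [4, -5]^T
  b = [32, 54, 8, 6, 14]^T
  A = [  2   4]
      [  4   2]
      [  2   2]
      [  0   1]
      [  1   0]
Each vertex is the intersection of two constraint boundaries that also satisfies all remaining constraints:
  u = 0 and v = 0 → (0, 0)
  2u + 2v = 8 and v = 0 → (4, 0)
  2u + 2v = 8 and u = 0 → (0, 4)

Vertices: (0, 0), (4, 0), (0, 4)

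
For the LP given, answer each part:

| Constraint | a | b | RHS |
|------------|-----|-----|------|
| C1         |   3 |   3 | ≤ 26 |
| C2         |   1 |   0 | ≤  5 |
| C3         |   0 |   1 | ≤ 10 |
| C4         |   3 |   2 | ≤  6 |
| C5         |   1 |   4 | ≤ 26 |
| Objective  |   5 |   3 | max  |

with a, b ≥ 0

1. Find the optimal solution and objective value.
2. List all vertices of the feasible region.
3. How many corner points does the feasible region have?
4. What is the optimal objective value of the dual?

1. a = 2, b = 0, z = 10
2. (0, 0), (2, 0), (0, 3)
3. 3
4. 10 (by strong duality, equal to the primal optimum)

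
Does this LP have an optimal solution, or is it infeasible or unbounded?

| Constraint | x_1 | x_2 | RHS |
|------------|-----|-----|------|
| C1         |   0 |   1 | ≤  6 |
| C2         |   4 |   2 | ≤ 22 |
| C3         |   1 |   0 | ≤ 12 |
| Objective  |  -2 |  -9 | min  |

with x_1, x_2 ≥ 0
The point (2.5, 6) satisfies every constraint, so the LP is feasible; the constraints give x_1 ≤ 12 and x_2 ≤ 6, which with x_1, x_2 ≥ 0 keep the feasible region inside a bounded box. A feasible, bounded LP attains a finite optimum at a vertex.

The LP has an optimal solution: (2.5, 6) with z = -59.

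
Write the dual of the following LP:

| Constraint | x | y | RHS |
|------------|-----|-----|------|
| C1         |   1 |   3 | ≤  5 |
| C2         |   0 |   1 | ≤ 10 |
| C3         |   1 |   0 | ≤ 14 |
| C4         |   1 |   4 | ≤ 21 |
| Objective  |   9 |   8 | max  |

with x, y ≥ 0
Minimize: z = 5y1 + 10y2 + 14y3 + 21y4

Subject to:
  C1: -y1 - y3 - y4 ≤ -9
  C2: -3y1 - y2 - 4y4 ≤ -8
  y1, y2, y3, y4 ≥ 0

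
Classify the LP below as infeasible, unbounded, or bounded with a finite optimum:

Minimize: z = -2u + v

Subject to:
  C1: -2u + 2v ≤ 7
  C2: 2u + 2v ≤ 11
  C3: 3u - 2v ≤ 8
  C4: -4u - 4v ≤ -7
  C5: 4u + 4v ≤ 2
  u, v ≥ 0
C5 requires 4u + 4v ≤ 2, while C4 (-4u - 4v ≤ -7) is equivalent to 4u + 4v ≥ 7. Together they would need 7 ≤ 4u + 4v ≤ 2, which is impossible since 7 > 2. No point satisfies all constraints.

Infeasible: no point satisfies all constraints simultaneously.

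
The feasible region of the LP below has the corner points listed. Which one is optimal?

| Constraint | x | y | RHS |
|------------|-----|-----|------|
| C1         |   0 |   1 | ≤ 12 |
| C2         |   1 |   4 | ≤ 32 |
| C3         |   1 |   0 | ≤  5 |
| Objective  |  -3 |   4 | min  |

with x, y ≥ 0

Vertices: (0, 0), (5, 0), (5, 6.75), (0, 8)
Evaluating z = -3x + 4y at each vertex:
  (0, 0): z = 0
  (5, 0): z = -15
  (5, 6.75): z = 12
  (0, 8): z = 32

The smallest value is z = -15, attained at (5, 0).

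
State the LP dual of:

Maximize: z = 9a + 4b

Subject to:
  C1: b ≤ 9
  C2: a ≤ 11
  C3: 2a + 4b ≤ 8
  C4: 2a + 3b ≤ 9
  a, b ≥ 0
Minimize: z = 9y1 + 11y2 + 8y3 + 9y4

Subject to:
  C1: -y2 - 2y3 - 2y4 ≤ -9
  C2: -y1 - 4y3 - 3y4 ≤ -4
  y1, y2, y3, y4 ≥ 0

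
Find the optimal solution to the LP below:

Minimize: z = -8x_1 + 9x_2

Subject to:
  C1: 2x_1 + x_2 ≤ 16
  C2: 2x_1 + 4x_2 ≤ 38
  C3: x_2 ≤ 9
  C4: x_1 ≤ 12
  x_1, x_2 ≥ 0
Each vertex is the intersection of two constraint boundaries that also satisfies all remaining constraints:
  x_1 = 0 and x_2 = 0 → (0, 0)
  2x_1 + x_2 = 16 and x_2 = 0 → (8, 0)
  2x_1 + x_2 = 16 and 2x_1 + 4x_2 = 38 → (4.333, 7.333)
  2x_1 + 4x_2 = 38 and x_2 = 9 → (1, 9)
  x_2 = 9 and x_1 = 0 → (0, 9)

Evaluating z = -8x_1 + 9x_2 at each vertex:
  (0, 0): z = 0
  (8, 0): z = -64
  (4.333, 7.333): z = 31.33
  (1, 9): z = 73
  (0, 9): z = 81

The minimum is at (8, 0) with z = -64.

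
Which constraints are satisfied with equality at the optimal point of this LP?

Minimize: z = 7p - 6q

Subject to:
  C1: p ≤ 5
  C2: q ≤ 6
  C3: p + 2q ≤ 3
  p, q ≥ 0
Optimal: p = 0, q = 1.5
Binding: C3, p ≥ 0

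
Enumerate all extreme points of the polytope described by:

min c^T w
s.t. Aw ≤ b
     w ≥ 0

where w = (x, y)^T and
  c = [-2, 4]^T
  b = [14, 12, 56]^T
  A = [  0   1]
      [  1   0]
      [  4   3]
Each vertex is the intersection of two constraint boundaries that also satisfies all remaining constraints:
  x = 0 and y = 0 → (0, 0)
  x = 12 and y = 0 → (12, 0)
  x = 12 and 4x + 3y = 56 → (12, 2.667)
  y = 14 and 4x + 3y = 56 → (3.5, 14)
  y = 14 and x = 0 → (0, 14)

Vertices: (0, 0), (12, 0), (12, 2.667), (3.5, 14), (0, 14)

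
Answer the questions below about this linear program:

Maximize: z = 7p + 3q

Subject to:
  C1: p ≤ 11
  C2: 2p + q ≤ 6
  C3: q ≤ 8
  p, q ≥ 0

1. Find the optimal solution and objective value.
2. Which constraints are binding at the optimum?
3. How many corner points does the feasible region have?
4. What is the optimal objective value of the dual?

1. p = 3, q = 0, z = 21
2. C2, q ≥ 0
3. 3
4. 21 (by strong duality, equal to the primal optimum)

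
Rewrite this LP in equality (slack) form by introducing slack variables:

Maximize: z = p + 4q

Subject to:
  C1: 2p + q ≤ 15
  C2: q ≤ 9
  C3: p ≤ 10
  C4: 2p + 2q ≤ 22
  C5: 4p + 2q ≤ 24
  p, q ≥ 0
max z = p + 4q

s.t.
  2p + q + s1 = 15
  q + s2 = 9
  p + s3 = 10
  2p + 2q + s4 = 22
  4p + 2q + s5 = 24
  p, q, s1, s2, s3, s4, s5 ≥ 0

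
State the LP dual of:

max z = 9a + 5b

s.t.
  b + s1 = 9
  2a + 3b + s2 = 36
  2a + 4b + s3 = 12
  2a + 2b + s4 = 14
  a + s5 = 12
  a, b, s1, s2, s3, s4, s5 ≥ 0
Minimize: z = 9y1 + 36y2 + 12y3 + 14y4 + 12y5

Subject to:
  C1: -2y2 - 2y3 - 2y4 - y5 ≤ -9
  C2: -y1 - 3y2 - 4y3 - 2y4 ≤ -5
  y1, y2, y3, y4, y5 ≥ 0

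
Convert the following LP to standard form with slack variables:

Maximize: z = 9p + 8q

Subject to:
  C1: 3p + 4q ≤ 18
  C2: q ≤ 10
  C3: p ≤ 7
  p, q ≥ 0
max z = 9p + 8q

s.t.
  3p + 4q + s1 = 18
  q + s2 = 10
  p + s3 = 7
  p, q, s1, s2, s3 ≥ 0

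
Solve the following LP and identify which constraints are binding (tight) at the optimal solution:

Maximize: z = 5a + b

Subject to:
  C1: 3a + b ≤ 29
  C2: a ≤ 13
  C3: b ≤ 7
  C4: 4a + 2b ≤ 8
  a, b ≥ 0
Optimal: a = 2, b = 0
Slack at optimum:
  C1: slack = 23
  C2: slack = 11
  C3: slack = 7
  C4: slack = 0 (binding)
  a ≥ 0: a = 2
  b ≥ 0: b = 0 (binding)
Binding constraints: C4, b ≥ 0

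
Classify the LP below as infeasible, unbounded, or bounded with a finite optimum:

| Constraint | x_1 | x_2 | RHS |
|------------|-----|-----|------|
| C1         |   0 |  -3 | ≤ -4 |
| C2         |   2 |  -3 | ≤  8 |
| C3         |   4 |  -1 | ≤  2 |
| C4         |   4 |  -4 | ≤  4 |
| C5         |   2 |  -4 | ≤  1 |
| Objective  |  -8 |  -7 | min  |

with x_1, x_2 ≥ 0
Feasible point: (0, 2) satisfies every constraint, so the LP is feasible.
Direction d = (0, 1): for each constraint row a, a·d ≤ 0 —
  (0)(0) + (-3)(1) = -3 ≤ 0
  (2)(0) + (-3)(1) = -3 ≤ 0
  (4)(0) + (-1)(1) = -1 ≤ 0
  (4)(0) + (-4)(1) = -4 ≤ 0
  (2)(0) + (-4)(1) = -4 ≤ 0
and d ≥ 0, so (0, 2) + t·d stays feasible for every t ≥ 0. Along this ray z = -8x_1 - 7x_2 changes by -7 per unit t, so z → −∞.

The LP is unbounded; z can be made arbitrarily small.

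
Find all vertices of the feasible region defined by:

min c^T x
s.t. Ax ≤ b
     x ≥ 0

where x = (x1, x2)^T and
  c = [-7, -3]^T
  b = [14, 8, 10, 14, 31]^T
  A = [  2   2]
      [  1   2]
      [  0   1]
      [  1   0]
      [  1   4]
Each vertex is the intersection of two constraint boundaries that also satisfies all remaining constraints:
  x1 = 0 and x2 = 0 → (0, 0)
  2x1 + 2x2 = 14 and x2 = 0 → (7, 0)
  2x1 + 2x2 = 14 and x1 + 2x2 = 8 → (6, 1)
  x1 + 2x2 = 8 and x1 = 0 → (0, 4)

Vertices: (0, 0), (7, 0), (6, 1), (0, 4)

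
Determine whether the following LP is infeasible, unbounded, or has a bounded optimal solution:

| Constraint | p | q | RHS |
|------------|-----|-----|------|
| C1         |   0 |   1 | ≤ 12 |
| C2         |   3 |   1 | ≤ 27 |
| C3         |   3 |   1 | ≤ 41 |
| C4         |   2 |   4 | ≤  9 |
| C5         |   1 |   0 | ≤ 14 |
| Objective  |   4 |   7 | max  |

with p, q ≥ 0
The point (4.5, 0) satisfies every constraint, so the LP is feasible; the constraints give p ≤ 14 and q ≤ 12, which with p, q ≥ 0 keep the feasible region inside a bounded box. A feasible, bounded LP attains a finite optimum at a vertex.

Evaluating z = 4p + 7q at each vertex:
  (0, 0): z = 0
  (4.5, 0): z = 18
  (0, 2.25): z = 15.75

Bounded optimum: z* = 18 at (4.5, 0).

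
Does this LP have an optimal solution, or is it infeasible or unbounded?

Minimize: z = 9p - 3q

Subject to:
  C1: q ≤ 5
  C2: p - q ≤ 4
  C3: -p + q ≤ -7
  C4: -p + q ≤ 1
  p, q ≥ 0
C2 requires p - q ≤ 4, while C3 (-p + q ≤ -7) is equivalent to p - q ≥ 7. Together they would need 7 ≤ p - q ≤ 4, which is impossible since 7 > 4. No point satisfies all constraints.

The feasible region is empty; the LP is infeasible.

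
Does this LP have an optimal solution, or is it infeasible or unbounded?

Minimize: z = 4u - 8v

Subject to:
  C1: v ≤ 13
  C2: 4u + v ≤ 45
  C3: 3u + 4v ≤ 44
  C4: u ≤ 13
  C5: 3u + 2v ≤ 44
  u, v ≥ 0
The point (0, 11) satisfies every constraint, so the LP is feasible; the constraints give u ≤ 13 and v ≤ 13, which with u, v ≥ 0 keep the feasible region inside a bounded box. A feasible, bounded LP attains a finite optimum at a vertex.

Feasible with finite optimum z* = -88 at (0, 11).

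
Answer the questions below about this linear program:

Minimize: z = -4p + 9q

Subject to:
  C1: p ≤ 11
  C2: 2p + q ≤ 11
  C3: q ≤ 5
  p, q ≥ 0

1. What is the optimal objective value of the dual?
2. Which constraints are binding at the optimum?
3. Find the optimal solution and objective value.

1. -22 (by strong duality, equal to the primal optimum)
2. C2, q ≥ 0
3. p = 5.5, q = 0, z = -22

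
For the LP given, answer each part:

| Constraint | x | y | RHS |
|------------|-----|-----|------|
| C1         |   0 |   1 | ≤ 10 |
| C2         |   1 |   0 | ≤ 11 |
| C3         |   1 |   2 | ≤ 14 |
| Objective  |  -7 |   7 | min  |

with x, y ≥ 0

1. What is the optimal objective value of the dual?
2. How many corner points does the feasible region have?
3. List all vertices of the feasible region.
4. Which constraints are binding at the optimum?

1. -77 (by strong duality, equal to the primal optimum)
2. 4
3. (0, 0), (11, 0), (11, 1.5), (0, 7)
4. C2, y ≥ 0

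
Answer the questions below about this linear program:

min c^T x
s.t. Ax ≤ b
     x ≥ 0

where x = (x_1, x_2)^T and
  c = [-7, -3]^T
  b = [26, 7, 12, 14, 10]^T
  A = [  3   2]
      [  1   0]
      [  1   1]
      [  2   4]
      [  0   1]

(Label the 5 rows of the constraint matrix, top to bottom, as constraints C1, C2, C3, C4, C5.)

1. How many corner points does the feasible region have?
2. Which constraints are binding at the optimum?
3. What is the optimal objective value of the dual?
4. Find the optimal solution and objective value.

1. 3
2. C2, C4, x_2 ≥ 0
3. -49 (by strong duality, equal to the primal optimum)
4. x_1 = 7, x_2 = 0, z = -49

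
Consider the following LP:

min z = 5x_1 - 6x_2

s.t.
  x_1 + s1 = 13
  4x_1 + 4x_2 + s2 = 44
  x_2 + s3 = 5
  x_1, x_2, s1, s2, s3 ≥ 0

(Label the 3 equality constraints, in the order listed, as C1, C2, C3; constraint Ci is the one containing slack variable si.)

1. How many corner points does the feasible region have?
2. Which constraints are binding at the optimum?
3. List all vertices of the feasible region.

1. 4
2. C3, x_1 ≥ 0
3. (0, 0), (11, 0), (6, 5), (0, 5)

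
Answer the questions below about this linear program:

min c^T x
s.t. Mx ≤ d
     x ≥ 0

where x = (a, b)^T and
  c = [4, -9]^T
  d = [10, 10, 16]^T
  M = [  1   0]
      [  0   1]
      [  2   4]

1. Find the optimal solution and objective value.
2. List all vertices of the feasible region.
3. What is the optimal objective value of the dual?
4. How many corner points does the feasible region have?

1. a = 0, b = 4, z = -36
2. (0, 0), (8, 0), (0, 4)
3. -36 (by strong duality, equal to the primal optimum)
4. 3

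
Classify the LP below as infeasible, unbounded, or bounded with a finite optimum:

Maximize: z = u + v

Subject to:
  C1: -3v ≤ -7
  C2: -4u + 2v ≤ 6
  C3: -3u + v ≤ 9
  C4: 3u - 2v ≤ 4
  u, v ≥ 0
Feasible point: (0, 3) satisfies every constraint, so the LP is feasible.
Direction d = (1, 2): for each constraint row a, a·d ≤ 0 —
  (0)(1) + (-3)(2) = -6 ≤ 0
  (-4)(1) + (2)(2) = 0 ≤ 0
  (-3)(1) + (1)(2) = -1 ≤ 0
  (3)(1) + (-2)(2) = -1 ≤ 0
and d ≥ 0, so (0, 3) + t·d stays feasible for every t ≥ 0. Along this ray z = u + v changes by 3 per unit t, so z → +∞.

Unbounded: there is a feasible ray along which z → +∞.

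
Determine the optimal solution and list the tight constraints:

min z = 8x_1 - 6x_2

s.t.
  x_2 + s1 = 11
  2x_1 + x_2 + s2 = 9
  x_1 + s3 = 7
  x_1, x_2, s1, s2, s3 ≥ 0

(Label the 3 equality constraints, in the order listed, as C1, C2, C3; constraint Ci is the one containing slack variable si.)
Optimal: x_1 = 0, x_2 = 9
Binding: C2, x_1 ≥ 0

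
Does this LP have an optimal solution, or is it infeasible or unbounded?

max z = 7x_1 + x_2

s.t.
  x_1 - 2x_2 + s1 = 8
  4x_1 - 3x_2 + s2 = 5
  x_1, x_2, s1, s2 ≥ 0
Feasible point: (0, 0) satisfies every constraint, so the LP is feasible.
Direction d = (0, 1): for each constraint row a, a·d ≤ 0 —
  (1)(0) + (-2)(1) = -2 ≤ 0
  (4)(0) + (-3)(1) = -3 ≤ 0
and d ≥ 0, so (0, 0) + t·d stays feasible for every t ≥ 0. Along this ray z = 7x_1 + x_2 changes by 1 per unit t, so z → +∞.

The LP is unbounded; z can be made arbitrarily large.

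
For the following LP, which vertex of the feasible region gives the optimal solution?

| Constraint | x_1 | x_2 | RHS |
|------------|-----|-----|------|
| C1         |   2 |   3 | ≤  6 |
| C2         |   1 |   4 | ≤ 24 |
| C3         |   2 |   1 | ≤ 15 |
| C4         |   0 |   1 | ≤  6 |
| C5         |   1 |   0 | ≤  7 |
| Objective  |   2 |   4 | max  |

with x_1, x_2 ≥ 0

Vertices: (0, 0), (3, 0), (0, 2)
(0, 2) with z = 8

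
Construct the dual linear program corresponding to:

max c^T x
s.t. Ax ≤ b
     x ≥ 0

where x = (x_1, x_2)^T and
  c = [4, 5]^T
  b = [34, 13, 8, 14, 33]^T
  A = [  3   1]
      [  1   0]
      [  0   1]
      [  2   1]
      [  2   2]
Minimize: z = 34y1 + 13y2 + 8y3 + 14y4 + 33y5

Subject to:
  C1: -3y1 - y2 - 2y4 - 2y5 ≤ -4
  C2: -y1 - y3 - y4 - 2y5 ≤ -5
  y1, y2, y3, y4, y5 ≥ 0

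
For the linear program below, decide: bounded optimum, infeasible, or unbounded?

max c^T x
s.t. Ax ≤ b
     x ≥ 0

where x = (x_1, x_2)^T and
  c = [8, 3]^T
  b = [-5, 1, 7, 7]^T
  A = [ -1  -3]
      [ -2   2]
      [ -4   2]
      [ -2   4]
Feasible point: (2, 1) satisfies every constraint, so the LP is feasible.
Direction d = (1, 0): for each constraint row a, a·d ≤ 0 —
  (-1)(1) + (-3)(0) = -1 ≤ 0
  (-2)(1) + (2)(0) = -2 ≤ 0
  (-4)(1) + (2)(0) = -4 ≤ 0
  (-2)(1) + (4)(0) = -2 ≤ 0
and d ≥ 0, so (2, 1) + t·d stays feasible for every t ≥ 0. Along this ray z = 8x_1 + 3x_2 changes by 8 per unit t, so z → +∞.

Unbounded — the objective can increase without bound over the feasible region.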